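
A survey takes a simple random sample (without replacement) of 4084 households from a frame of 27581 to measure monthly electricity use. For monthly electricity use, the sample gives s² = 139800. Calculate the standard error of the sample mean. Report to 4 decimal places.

Under SRS without replacement, Var(ȳ) = (1 − f)·s²/n with f = n/N = 4084/27581 = 0.14807295.
Var(ȳ) = (1 − 0.14807295)·139800/4084 = 0.85192705·34.231146 = 29.162439.
SE(ȳ) = √(29.162439) = 5.4002.

5.4002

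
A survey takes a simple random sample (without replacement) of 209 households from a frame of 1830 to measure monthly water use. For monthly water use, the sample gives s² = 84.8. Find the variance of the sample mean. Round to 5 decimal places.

0.35940

Under SRS without replacement, Var(ȳ) = (1 − f)·s²/n with f = n/N = 209/1830 = 0.11420765.
Var(ȳ) = (1 − 0.11420765)·84.8/209 = 0.88579235·0.40574163 = 0.35940283.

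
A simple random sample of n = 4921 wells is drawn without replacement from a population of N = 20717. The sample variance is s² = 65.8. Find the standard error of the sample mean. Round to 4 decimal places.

Under SRS without replacement, Var(ȳ) = (1 − f)·s²/n with f = n/N = 4921/20717 = 0.23753439.
Var(ȳ) = (1 − 0.23753439)·65.8/4921 = 0.76246561·0.013371266 = 0.01019513.
SE(ȳ) = √(0.01019513) = 0.1010.

0.1010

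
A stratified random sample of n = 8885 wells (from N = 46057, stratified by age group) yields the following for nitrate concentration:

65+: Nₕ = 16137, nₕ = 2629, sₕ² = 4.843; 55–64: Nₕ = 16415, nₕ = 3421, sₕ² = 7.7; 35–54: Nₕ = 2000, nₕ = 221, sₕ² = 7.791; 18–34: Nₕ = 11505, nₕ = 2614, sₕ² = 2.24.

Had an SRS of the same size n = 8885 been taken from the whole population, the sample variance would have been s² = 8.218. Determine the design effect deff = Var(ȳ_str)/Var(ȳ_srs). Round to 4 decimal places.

Var(ȳ_str) = Σ Wₕ²(1−fₕ)sₕ²/nₕ with Wₕ = Nₕ/46057:
  65+: (16137/46057)²·(1−2629/16137)·4.843/2629 = 1.8929818 × 10^-4
  55–64: (16415/46057)²·(1−3421/16415)·7.7/3421 = 2.2632374 × 10^-4
  35–54: (2000/46057)²·(1−221/2000)·7.791/221 = 5.9131049 × 10^-5
  18–34: (11505/46057)²·(1−2614/11505)·2.24/2614 = 4.132267 × 10^-5
  → Var(ȳ_str) = 5.1607564 × 10^-4.
Var(ȳ_srs) = (1 − 8885/46057)·8.218/8885 = 7.4649858 × 10^-4.
deff = (5.1607564 × 10^-4) / (7.4649858 × 10^-4) = 0.6913.

0.6913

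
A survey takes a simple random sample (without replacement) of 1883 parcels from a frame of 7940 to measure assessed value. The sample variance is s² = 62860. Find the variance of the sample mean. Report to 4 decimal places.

25.4660

Under SRS without replacement, Var(ȳ) = (1 − f)·s²/n with f = n/N = 1883/7940 = 0.23715365.
Var(ȳ) = (1 − 0.23715365)·62860/1883 = 0.76284635·33.3829 = 25.466023.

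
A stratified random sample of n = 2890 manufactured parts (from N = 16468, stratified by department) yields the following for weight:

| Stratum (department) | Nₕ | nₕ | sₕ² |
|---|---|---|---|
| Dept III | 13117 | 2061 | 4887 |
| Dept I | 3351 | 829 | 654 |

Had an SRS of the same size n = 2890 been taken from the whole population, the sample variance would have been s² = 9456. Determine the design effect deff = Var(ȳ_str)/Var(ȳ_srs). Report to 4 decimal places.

Var(ȳ_str) = Σ Wₕ²(1−fₕ)sₕ²/nₕ with Wₕ = Nₕ/16468:
  Dept III: (13117/16468)²·(1−2061/13117)·4887/2061 = 1.2679881
  Dept I: (3351/16468)²·(1−829/3351)·654/829 = 0.024584479
  → Var(ȳ_str) = 1.2925726.
Var(ȳ_srs) = (1 − 2890/16468)·9456/2890 = 2.6977678.
deff = 1.2925726 / 2.6977678 = 0.4791.

0.4791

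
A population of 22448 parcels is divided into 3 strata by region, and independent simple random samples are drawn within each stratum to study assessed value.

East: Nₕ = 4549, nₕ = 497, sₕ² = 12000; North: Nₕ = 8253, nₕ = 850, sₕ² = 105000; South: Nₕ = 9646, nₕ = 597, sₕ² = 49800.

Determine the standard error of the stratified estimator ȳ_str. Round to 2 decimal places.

5.51

Var(ȳ_str) = Σₕ Wₕ²(1 − fₕ)sₕ²/nₕ with Wₕ = Nₕ/N, N = 22448.
East: Wₕ = 0.20264612; term = 0.20264612²·(1 − 0.10925478)·12000/497 = 0.88319159.
North: Wₕ = 0.36764968; term = 0.36764968²·(1 − 0.10299285)·105000/850 = 14.977339.
South: Wₕ = 0.42970421; term = 0.42970421²·(1 − 0.06189094)·49800/597 = 14.449325.
Sum = 30.309856.
SE = √(30.309856) = 5.51.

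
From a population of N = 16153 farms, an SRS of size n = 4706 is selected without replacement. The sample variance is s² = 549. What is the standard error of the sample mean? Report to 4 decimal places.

0.2875

Under SRS without replacement, Var(ȳ) = (1 − f)·s²/n with f = n/N = 4706/16153 = 0.29133907.
Var(ȳ) = (1 − 0.29133907)·549/4706 = 0.70866093·0.11665958 = 0.082672089.
SE(ȳ) = √(0.082672089) = 0.2875.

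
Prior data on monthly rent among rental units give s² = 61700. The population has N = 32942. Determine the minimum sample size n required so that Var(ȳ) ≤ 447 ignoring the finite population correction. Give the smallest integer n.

139

Without fpc, n₀ = s²/D = 61700/447 = 138.0313.
Rounding up, n = 139.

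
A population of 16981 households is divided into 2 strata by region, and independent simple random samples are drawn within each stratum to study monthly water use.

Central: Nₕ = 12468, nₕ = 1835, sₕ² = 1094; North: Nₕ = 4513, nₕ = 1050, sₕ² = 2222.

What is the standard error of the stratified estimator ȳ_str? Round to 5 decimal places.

0.62353

Var(ȳ_str) = Σₕ Wₕ²(1 − fₕ)sₕ²/nₕ with Wₕ = Nₕ/N, N = 16981.
Central: Wₕ = 0.73423238; term = 0.73423238²·(1 − 0.14717677)·1094/1835 = 0.27409893.
North: Wₕ = 0.26576762; term = 0.26576762²·(1 − 0.23266120)·2222/1050 = 0.11469541.
Sum = 0.38879434.
SE = √(0.38879434) = 0.62353.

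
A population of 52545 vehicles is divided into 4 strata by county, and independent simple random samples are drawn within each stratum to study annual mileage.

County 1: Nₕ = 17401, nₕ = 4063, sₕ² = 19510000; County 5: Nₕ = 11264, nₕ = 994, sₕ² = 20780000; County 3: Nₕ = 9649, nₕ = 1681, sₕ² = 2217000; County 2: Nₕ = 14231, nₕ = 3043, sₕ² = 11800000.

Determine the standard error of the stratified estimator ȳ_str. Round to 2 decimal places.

Var(ȳ_str) = Σₕ Wₕ²(1 − fₕ)sₕ²/nₕ with Wₕ = Nₕ/N, N = 52545.
County 1: Wₕ = 0.33116376; term = 0.33116376²·(1 − 0.23349233)·19510000/4063 = 403.65708.
County 5: Wₕ = 0.21436864; term = 0.21436864²·(1 − 0.08824574)·20780000/994 = 875.90993.
County 3: Wₕ = 0.18363308; term = 0.18363308²·(1 − 0.17421494)·2217000/1681 = 36.725424.
County 2: Wₕ = 0.27083452; term = 0.27083452²·(1 − 0.21382896)·11800000/3043 = 223.61717.
Sum = 1539.9096.
SE = √(1539.9096) = 39.24.

39.24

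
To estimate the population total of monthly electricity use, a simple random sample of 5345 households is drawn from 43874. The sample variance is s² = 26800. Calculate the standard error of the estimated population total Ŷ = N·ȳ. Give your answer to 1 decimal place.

Var(Ŷ) = N²·Var(ȳ) = N²·(1 − n/N)·s²/n.
f = 5345/43874 = 0.12182614; Var(ȳ) = 0.87817386·26800/5345 = 4.4031917.
Var(Ŷ) = 43874² · 4.4031917 = 8.4758264 × 10^9.
SE(Ŷ) = √(8.4758264 × 10^9) = 92064.3.

92064.3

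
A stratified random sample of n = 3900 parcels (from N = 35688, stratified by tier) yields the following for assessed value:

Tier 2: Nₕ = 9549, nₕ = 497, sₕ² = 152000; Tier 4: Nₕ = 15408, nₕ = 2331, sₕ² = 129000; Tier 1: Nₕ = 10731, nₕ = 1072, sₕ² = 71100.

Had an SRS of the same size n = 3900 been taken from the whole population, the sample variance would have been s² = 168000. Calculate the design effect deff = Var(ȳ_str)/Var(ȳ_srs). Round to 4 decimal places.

Var(ȳ_str) = Σ Wₕ²(1−fₕ)sₕ²/nₕ with Wₕ = Nₕ/35688:
  Tier 2: (9549/35688)²·(1−497/9549)·152000/497 = 20.756074
  Tier 4: (15408/35688)²·(1−2331/15408)·129000/2331 = 8.7550254
  Tier 1: (10731/35688)²·(1−1072/10731)·71100/1072 = 5.3976256
  → Var(ȳ_str) = 34.908725.
Var(ȳ_srs) = (1 − 3900/35688)·168000/3900 = 38.369458.
deff = 34.908725 / 38.369458 = 0.9098.

0.9098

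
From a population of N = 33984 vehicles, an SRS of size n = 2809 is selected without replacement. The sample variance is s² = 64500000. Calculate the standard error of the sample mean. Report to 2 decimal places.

Under SRS without replacement, Var(ȳ) = (1 − f)·s²/n with f = n/N = 2809/33984 = 0.08265654.
Var(ȳ) = (1 − 0.08265654)·64500000/2809 = 0.91734346·22961.908 = 21063.956.
SE(ȳ) = √(21063.956) = 145.13.

145.13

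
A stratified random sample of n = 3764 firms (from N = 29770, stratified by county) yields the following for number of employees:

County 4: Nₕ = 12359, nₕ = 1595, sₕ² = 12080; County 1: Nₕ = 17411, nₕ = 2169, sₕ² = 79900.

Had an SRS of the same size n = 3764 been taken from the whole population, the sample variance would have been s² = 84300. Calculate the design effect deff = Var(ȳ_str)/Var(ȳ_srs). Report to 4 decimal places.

0.6219

Var(ȳ_str) = Σ Wₕ²(1−fₕ)sₕ²/nₕ with Wₕ = Nₕ/29770:
  County 4: (12359/29770)²·(1−1595/12359)·12080/1595 = 1.1368564
  County 1: (17411/29770)²·(1−2169/17411)·79900/2169 = 11.030501
  → Var(ȳ_str) = 12.167357.
Var(ȳ_srs) = (1 − 3764/29770)·84300/3764 = 19.564677.
deff = 12.167357 / 19.564677 = 0.6219.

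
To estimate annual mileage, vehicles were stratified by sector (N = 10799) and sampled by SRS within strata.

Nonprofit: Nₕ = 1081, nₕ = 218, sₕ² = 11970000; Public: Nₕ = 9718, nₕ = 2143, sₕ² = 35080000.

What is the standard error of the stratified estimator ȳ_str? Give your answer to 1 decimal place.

Var(ȳ_str) = Σₕ Wₕ²(1 − fₕ)sₕ²/nₕ with Wₕ = Nₕ/N, N = 10799.
Nonprofit: Wₕ = 0.10010186; term = 0.10010186²·(1 − 0.20166512)·11970000/218 = 439.24524.
Public: Wₕ = 0.89989814; term = 0.89989814²·(1 − 0.22051863)·35080000/2143 = 10333.082.
Sum = 10772.327.
SE = √(10772.327) = 103.8.

103.8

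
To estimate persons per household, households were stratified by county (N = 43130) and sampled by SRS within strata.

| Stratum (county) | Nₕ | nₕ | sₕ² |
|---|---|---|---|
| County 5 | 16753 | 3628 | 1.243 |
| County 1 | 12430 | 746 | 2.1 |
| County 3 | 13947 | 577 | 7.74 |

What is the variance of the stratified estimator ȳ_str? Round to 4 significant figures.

0.001605

Var(ȳ_str) = Σₕ Wₕ²(1 − fₕ)sₕ²/nₕ with Wₕ = Nₕ/N, N = 43130.
County 5: Wₕ = 0.38843033; term = 0.38843033²·(1 − 0.21655823)·1.243/3628 = 4.0498304 × 10^-5.
County 1: Wₕ = 0.28819847; term = 0.28819847²·(1 − 0.06001609)·2.1/746 = 2.1977801 × 10^-4.
County 3: Wₕ = 0.32337120; term = 0.32337120²·(1 − 0.04137090)·7.74/577 = 0.0013446784.
Sum = 0.0016049547.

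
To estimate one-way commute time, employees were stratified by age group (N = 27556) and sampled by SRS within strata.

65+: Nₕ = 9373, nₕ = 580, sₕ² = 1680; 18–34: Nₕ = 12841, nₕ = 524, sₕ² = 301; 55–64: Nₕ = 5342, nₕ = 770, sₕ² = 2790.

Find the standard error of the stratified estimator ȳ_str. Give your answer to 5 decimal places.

0.74201

Var(ȳ_str) = Σₕ Wₕ²(1 − fₕ)sₕ²/nₕ with Wₕ = Nₕ/N, N = 27556.
65+: Wₕ = 0.34014371; term = 0.34014371²·(1 − 0.06187987)·1680/580 = 0.31438703.
18–34: Wₕ = 0.46599652; term = 0.46599652²·(1 − 0.04080679)·301/524 = 0.11964833.
55–64: Wₕ = 0.19385978; term = 0.19385978²·(1 − 0.14414077)·2790/770 = 0.11654435.
Sum = 0.55057971.
SE = √(0.55057971) = 0.74201.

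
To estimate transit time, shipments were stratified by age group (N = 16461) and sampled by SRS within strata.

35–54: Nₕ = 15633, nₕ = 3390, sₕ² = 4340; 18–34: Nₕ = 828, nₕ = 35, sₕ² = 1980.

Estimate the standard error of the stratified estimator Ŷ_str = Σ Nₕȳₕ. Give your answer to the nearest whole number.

Var(Ŷ_str) = Σₕ Nₕ²(1 − fₕ)sₕ²/nₕ.
35–54: 15633²·(1 − 3390/15633)·4340/3390 = 2.4503054 × 10^8.
18–34: 828²·(1 − 35/828)·1980/35 = 3.7145026 × 10^7.
Sum = 2.8217557 × 10^8.
SE = √(2.8217557 × 10^8) = 16798.

16798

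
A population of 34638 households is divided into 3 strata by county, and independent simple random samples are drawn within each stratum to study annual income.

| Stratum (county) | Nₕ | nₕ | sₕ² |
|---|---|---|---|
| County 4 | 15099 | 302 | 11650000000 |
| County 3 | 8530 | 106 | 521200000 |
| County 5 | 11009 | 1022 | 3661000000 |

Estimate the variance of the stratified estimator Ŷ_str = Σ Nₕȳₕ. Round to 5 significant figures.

Var(Ŷ_str) = Σₕ Nₕ²(1 − fₕ)sₕ²/nₕ.
County 4: 15099²·(1 − 302/15099)·11650000000/302 = 8.6186817 × 10^15.
County 3: 8530²·(1 − 106/8530)·521200000/106 = 3.5331814 × 10^14.
County 5: 11009²·(1 − 1022/11009)·3661000000/1022 = 3.9385082 × 10^14.
Sum = 9.3658507 × 10^15.

9.3659 × 10^15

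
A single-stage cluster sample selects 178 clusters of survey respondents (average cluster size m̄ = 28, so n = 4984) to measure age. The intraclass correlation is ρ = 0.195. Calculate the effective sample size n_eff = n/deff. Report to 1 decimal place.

deff = 1 + (28 − 1)·0.195 = 1 + 5.265 = 6.265.
n_eff = 4984 / 6.265 = 795.5.

795.5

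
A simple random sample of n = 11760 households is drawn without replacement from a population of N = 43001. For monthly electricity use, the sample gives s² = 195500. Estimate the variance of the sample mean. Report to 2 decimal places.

12.08

Under SRS without replacement, Var(ȳ) = (1 − f)·s²/n with f = n/N = 11760/43001 = 0.27348201.
Var(ȳ) = (1 − 0.27348201)·195500/11760 = 0.72651799·16.62415 = 12.077744.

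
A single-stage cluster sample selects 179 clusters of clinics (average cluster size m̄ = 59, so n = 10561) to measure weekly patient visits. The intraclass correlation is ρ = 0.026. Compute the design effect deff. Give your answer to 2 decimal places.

deff = 1 + (59 − 1)·0.026 = 1 + 1.508 = 2.508.

2.51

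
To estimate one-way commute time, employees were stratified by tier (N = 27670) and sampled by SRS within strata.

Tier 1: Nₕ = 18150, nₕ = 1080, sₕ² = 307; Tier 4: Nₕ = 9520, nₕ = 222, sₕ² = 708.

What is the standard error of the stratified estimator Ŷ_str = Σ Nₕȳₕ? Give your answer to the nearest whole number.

19245

Var(Ŷ_str) = Σₕ Nₕ²(1 − fₕ)sₕ²/nₕ.
Tier 1: 18150²·(1 − 1080/18150)·307/1080 = 8.8069346 × 10^7.
Tier 4: 9520²·(1 − 222/9520)·708/222 = 2.8229733 × 10^8.
Sum = 3.7036668 × 10^8.
SE = √(3.7036668 × 10^8) = 19245.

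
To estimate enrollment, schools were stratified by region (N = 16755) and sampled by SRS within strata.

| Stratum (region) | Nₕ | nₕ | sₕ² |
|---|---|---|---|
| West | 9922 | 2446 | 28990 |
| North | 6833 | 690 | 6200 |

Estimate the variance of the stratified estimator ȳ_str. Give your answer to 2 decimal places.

Var(ȳ_str) = Σₕ Wₕ²(1 − fₕ)sₕ²/nₕ with Wₕ = Nₕ/N, N = 16755.
West: Wₕ = 0.59218144; term = 0.59218144²·(1 − 0.24652288)·28990/2446 = 3.131637.
North: Wₕ = 0.40781856; term = 0.40781856²·(1 − 0.10098054)·6200/690 = 1.3435247.
Sum = 4.4751617.

4.48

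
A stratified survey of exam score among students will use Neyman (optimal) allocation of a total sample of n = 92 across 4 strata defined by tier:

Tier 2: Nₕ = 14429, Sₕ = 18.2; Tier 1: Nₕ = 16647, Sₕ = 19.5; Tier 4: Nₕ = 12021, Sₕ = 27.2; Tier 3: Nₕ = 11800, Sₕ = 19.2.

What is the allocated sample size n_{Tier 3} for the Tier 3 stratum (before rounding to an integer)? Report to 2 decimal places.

Neyman allocation: nₕ = n·NₕSₕ / Σⱼ NⱼSⱼ.
Σ NⱼSⱼ = 14429·18.2 + 16647·19.5 + 12021·27.2 + 11800·19.2 = 1.1407555 × 10^6.
n_{Tier 3} = 92·11800·19.2 / (1.1407555 × 10^6) = 18.27.

18.27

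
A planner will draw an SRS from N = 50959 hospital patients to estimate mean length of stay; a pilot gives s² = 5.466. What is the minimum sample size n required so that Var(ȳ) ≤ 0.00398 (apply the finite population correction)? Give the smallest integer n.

1338

Without fpc, n₀ = s²/D = 5.466/0.00398 = 1373.3668.
With fpc, (1 − n/N)·s²/n ≤ D requires n ≥ n₀/(1 + n₀/N) = 1373.3668/(1 + 1373.3668/50959) = 1337.3253.
Rounding up, n = 1338.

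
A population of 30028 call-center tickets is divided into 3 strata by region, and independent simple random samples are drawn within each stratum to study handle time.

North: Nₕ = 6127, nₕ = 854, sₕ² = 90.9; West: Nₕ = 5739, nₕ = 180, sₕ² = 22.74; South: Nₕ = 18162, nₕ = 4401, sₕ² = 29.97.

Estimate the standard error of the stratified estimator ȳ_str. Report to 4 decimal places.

0.1009

Var(ȳ_str) = Σₕ Wₕ²(1 − fₕ)sₕ²/nₕ with Wₕ = Nₕ/N, N = 30028.
North: Wₕ = 0.20404289; term = 0.20404289²·(1 − 0.13938306)·90.9/854 = 0.0038138082.
West: Wₕ = 0.19112162; term = 0.19112162²·(1 − 0.03136435)·22.74/180 = 0.0044699024.
South: Wₕ = 0.60483549; term = 0.60483549²·(1 − 0.24231913)·29.97/4401 = 0.0018875403.
Sum = 0.010171251.
SE = √(0.010171251) = 0.1009.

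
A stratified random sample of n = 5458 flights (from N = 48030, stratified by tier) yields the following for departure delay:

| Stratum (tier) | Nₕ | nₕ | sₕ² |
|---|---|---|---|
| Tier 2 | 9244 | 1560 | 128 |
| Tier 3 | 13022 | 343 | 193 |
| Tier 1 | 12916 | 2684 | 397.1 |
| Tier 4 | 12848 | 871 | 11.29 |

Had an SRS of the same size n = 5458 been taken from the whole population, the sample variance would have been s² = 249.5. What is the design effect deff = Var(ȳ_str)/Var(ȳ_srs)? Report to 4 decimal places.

1.2868

Var(ȳ_str) = Σ Wₕ²(1−fₕ)sₕ²/nₕ with Wₕ = Nₕ/48030:
  Tier 2: (9244/48030)²·(1−1560/9244)·128/1560 = 0.0025264313
  Tier 3: (13022/48030)²·(1−343/13022)·193/343 = 0.040271769
  Tier 1: (12916/48030)²·(1−2684/12916)·397.1/2684 = 0.0084758014
  Tier 4: (12848/48030)²·(1−871/12848)·11.29/871 = 8.6463775 × 10^-4
  → Var(ȳ_str) = 0.052138639.
Var(ȳ_srs) = (1 − 5458/48030)·249.5/5458 = 0.040518045.
deff = 0.052138639 / 0.040518045 = 1.2868.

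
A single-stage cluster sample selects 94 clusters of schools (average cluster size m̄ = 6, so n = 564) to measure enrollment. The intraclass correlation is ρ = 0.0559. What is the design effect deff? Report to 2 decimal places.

1.28

deff = 1 + (6 − 1)·0.0559 = 1 + 0.2795 = 1.2795.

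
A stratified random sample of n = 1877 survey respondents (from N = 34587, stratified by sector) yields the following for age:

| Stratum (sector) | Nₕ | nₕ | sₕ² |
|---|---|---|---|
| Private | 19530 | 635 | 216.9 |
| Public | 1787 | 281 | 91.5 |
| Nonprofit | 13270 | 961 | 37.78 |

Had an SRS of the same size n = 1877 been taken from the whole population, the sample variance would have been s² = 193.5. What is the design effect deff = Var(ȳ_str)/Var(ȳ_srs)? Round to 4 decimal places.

1.1433

Var(ȳ_str) = Σ Wₕ²(1−fₕ)sₕ²/nₕ with Wₕ = Nₕ/34587:
  Private: (19530/34587)²·(1−635/19530)·216.9/635 = 0.10536811
  Public: (1787/34587)²·(1−281/1787)·91.5/281 = 7.3255209 × 10^-4
  Nonprofit: (13270/34587)²·(1−961/13270)·37.78/961 = 0.0053679254
  → Var(ȳ_str) = 0.11146859.
Var(ȳ_srs) = (1 − 1877/34587)·193.5/1877 = 0.09749545.
deff = 0.11146859 / 0.09749545 = 1.1433.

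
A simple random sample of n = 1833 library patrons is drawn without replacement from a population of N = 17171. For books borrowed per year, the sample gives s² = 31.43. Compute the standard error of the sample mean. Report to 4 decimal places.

Under SRS without replacement, Var(ȳ) = (1 − f)·s²/n with f = n/N = 1833/17171 = 0.10674975.
Var(ȳ) = (1 − 0.10674975)·31.43/1833 = 0.89325025·0.017146754 = 0.015316342.
SE(ȳ) = √(0.015316342) = 0.1238.

0.1238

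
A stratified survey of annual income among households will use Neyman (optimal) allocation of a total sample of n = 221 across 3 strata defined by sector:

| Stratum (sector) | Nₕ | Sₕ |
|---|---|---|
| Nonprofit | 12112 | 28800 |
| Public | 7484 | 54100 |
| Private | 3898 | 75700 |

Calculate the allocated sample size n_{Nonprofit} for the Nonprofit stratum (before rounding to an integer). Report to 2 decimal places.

Neyman allocation: nₕ = n·NₕSₕ / Σⱼ NⱼSⱼ.
Σ NⱼSⱼ = 12112·28800 + 7484·54100 + 3898·75700 = 1.0487886 × 10^9.
n_{Nonprofit} = 221·12112·28800 / (1.0487886 × 10^9) = 73.50.

73.50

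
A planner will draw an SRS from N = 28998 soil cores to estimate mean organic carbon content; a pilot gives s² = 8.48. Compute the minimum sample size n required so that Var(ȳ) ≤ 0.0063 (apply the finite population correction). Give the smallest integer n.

1287

Without fpc, n₀ = s²/D = 8.48/0.0063 = 1346.0317.
With fpc, (1 − n/N)·s²/n ≤ D requires n ≥ n₀/(1 + n₀/N) = 1346.0317/(1 + 1346.0317/28998) = 1286.3230.
Rounding up, n = 1287.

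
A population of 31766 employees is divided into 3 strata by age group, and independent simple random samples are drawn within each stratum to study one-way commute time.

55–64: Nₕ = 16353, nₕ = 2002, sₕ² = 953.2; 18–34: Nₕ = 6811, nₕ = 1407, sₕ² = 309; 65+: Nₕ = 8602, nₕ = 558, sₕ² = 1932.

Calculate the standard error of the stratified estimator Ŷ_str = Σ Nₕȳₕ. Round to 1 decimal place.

Var(Ŷ_str) = Σₕ Nₕ²(1 − fₕ)sₕ²/nₕ.
55–64: 16353²·(1 − 2002/16353)·953.2/2002 = 1.1173766 × 10^8.
18–34: 6811²·(1 − 1407/6811)·309/1407 = 8.0833355 × 10^6.
65+: 8602²·(1 − 558/8602)·1932/558 = 2.3957661 × 10^8.
Sum = 3.5939761 × 10^8.
SE = √(3.5939761 × 10^8) = 18957.8.

18957.8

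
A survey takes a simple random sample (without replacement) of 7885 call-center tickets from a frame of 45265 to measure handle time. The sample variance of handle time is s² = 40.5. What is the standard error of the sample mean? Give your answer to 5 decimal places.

0.06513

Under SRS without replacement, Var(ȳ) = (1 − f)·s²/n with f = n/N = 7885/45265 = 0.17419640.
Var(ȳ) = (1 − 0.17419640)·40.5/7885 = 0.82580360·0.0051363348 = 0.0042416038.
SE(ȳ) = √(0.0042416038) = 0.06513.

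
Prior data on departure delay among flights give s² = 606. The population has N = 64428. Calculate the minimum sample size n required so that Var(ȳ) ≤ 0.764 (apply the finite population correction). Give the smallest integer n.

784

Without fpc, n₀ = s²/D = 606/0.764 = 793.1937.
With fpc, (1 − n/N)·s²/n ≤ D requires n ≥ n₀/(1 + n₀/N) = 793.1937/(1 + 793.1937/64428) = 783.5472.
Rounding up, n = 784.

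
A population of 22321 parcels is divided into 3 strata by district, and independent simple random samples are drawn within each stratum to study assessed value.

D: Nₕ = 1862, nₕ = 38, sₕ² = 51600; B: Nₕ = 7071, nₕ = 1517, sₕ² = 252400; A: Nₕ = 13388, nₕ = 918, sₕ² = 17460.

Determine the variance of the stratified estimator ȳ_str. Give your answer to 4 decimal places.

Var(ȳ_str) = Σₕ Wₕ²(1 − fₕ)sₕ²/nₕ with Wₕ = Nₕ/N, N = 22321.
D: Wₕ = 0.08341920; term = 0.08341920²·(1 − 0.02040816)·51600/38 = 9.2564257.
B: Wₕ = 0.31678688; term = 0.31678688²·(1 − 0.21453825)·252400/1517 = 13.114846.
A: Wₕ = 0.59979392; term = 0.59979392²·(1 − 0.06856887)·17460/918 = 6.3731835.
Sum = 28.744455.

28.7445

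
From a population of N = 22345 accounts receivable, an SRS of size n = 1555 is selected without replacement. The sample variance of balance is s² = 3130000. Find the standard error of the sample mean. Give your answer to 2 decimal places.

Under SRS without replacement, Var(ȳ) = (1 − f)·s²/n with f = n/N = 1555/22345 = 0.06959051.
Var(ȳ) = (1 − 0.06959051)·3130000/1555 = 0.93040949·2012.8617 = 1872.7857.
SE(ȳ) = √(1872.7857) = 43.28.

43.28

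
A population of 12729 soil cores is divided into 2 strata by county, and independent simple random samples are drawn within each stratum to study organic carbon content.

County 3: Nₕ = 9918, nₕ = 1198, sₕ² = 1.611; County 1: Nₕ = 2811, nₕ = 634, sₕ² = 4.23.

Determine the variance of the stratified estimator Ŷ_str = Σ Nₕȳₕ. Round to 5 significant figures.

Var(Ŷ_str) = Σₕ Nₕ²(1 − fₕ)sₕ²/nₕ.
County 3: 9918²·(1 − 1198/9918)·1.611/1198 = 116299.89.
County 1: 2811²·(1 − 634/2811)·4.23/634 = 40829.154.
Sum = 157129.04.

157130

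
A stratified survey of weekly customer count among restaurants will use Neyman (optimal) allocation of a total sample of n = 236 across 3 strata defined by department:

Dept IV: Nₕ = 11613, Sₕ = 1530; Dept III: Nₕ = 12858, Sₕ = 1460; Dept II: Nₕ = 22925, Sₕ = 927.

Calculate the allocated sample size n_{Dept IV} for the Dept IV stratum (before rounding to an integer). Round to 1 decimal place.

72.6

Neyman allocation: nₕ = n·NₕSₕ / Σⱼ NⱼSⱼ.
Σ NⱼSⱼ = 11613·1530 + 12858·1460 + 22925·927 = 5.7792045 × 10^7.
n_{Dept IV} = 236·11613·1530 / (5.7792045 × 10^7) = 72.6.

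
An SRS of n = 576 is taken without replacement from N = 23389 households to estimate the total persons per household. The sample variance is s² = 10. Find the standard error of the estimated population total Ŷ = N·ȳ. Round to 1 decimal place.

Var(Ŷ) = N²·Var(ȳ) = N²·(1 − n/N)·s²/n.
f = 576/23389 = 0.02462696; Var(ȳ) = 0.97537304·10/576 = 0.01693356.
Var(Ŷ) = 23389² · 0.01693356 = 9.2634248 × 10^6.
SE(Ŷ) = √(9.2634248 × 10^6) = 3043.6.

3043.6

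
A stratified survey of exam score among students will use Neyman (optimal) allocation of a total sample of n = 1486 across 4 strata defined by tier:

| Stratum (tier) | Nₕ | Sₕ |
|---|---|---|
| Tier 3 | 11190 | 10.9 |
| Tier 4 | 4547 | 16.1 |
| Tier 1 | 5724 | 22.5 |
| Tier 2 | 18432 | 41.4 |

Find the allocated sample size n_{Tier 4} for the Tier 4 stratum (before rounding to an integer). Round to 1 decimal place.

Neyman allocation: nₕ = n·NₕSₕ / Σⱼ NⱼSⱼ.
Σ NⱼSⱼ = 11190·10.9 + 4547·16.1 + 5724·22.5 + 18432·41.4 = 1.0870525 × 10^6.
n_{Tier 4} = 1486·4547·16.1 / (1.0870525 × 10^6) = 100.1.

100.1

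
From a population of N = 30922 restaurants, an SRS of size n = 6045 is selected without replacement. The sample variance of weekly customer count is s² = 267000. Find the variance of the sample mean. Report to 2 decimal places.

Under SRS without replacement, Var(ȳ) = (1 − f)·s²/n with f = n/N = 6045/30922 = 0.19549188.
Var(ȳ) = (1 − 0.19549188)·267000/6045 = 0.80450812·44.168734 = 35.534105.

35.53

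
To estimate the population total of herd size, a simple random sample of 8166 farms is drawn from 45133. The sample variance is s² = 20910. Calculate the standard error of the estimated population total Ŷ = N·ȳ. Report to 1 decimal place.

Var(Ŷ) = N²·Var(ȳ) = N²·(1 − n/N)·s²/n.
f = 8166/45133 = 0.18093191; Var(ȳ) = 0.81906809·20910/8166 = 2.0973198.
Var(Ŷ) = 45133² · 2.0973198 = 4.2722146 × 10^9.
SE(Ŷ) = √(4.2722146 × 10^9) = 65362.2.

65362.2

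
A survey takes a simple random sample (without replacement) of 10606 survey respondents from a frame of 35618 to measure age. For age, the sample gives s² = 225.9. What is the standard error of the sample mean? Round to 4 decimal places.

0.1223

Under SRS without replacement, Var(ȳ) = (1 − f)·s²/n with f = n/N = 10606/35618 = 0.29777079.
Var(ȳ) = (1 − 0.29777079)·225.9/10606 = 0.70222921·0.021299265 = 0.014956966.
SE(ȳ) = √(0.014956966) = 0.1223.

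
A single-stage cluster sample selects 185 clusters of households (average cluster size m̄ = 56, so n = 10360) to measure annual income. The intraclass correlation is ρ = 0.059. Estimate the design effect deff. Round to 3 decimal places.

deff = 1 + (56 − 1)·0.059 = 1 + 3.245 = 4.245.

4.245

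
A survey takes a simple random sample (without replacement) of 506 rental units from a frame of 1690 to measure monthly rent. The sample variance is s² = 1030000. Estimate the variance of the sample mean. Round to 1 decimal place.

1426.1

Under SRS without replacement, Var(ȳ) = (1 − f)·s²/n with f = n/N = 506/1690 = 0.29940828.
Var(ȳ) = (1 − 0.29940828)·1030000/506 = 0.70059172·2035.5731 = 1426.1057.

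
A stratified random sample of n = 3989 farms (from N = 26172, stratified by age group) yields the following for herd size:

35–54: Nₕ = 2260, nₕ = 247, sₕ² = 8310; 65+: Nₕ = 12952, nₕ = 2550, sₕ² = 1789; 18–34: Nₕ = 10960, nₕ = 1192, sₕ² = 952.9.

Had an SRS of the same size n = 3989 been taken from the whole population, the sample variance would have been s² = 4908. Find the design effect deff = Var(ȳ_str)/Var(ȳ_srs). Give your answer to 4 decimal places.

Var(ȳ_str) = Σ Wₕ²(1−fₕ)sₕ²/nₕ with Wₕ = Nₕ/26172:
  35–54: (2260/26172)²·(1−247/2260)·8310/247 = 0.22345108
  65+: (12952/26172)²·(1−2550/12952)·1789/2550 = 0.13799076
  18–34: (10960/26172)²·(1−1192/10960)·952.9/1192 = 0.12494344
  → Var(ȳ_str) = 0.48638528.
Var(ȳ_srs) = (1 − 3989/26172)·4908/3989 = 1.0428549.
deff = 0.48638528 / 1.0428549 = 0.4664.

0.4664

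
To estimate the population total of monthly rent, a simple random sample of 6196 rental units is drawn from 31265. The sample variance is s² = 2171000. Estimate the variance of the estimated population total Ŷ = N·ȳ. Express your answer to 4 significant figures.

Var(Ŷ) = N²·Var(ȳ) = N²·(1 − n/N)·s²/n.
f = 6196/31265 = 0.19817688; Var(ȳ) = 0.80182312·2171000/6196 = 280.94868.
Var(Ŷ) = 31265² · 280.94868 = 2.746274 × 10^11.

2.746 × 10^11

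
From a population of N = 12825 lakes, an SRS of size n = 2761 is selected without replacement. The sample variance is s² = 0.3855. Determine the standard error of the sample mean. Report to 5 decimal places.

0.01047

Under SRS without replacement, Var(ȳ) = (1 − f)·s²/n with f = n/N = 2761/12825 = 0.21528265.
Var(ȳ) = (1 − 0.21528265)·0.3855/2761 = 0.78471735·1.3962332 × 10^-4 = 1.0956485 × 10^-4.
SE(ȳ) = √(1.0956485 × 10^-4) = 0.01047.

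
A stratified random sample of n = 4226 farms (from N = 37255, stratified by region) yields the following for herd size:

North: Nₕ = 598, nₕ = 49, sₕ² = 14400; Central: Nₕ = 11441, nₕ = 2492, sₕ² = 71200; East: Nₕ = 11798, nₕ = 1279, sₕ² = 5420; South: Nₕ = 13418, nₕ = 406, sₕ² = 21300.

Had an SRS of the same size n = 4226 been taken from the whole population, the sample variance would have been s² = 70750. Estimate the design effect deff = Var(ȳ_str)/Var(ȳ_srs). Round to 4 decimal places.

Var(ȳ_str) = Σ Wₕ²(1−fₕ)sₕ²/nₕ with Wₕ = Nₕ/37255:
  North: (598/37255)²·(1−49/598)·14400/49 = 0.069513764
  Central: (11441/37255)²·(1−2492/11441)·71200/2492 = 2.1076637
  East: (11798/37255)²·(1−1279/11798)·5420/1279 = 0.37891557
  South: (13418/37255)²·(1−406/13418)·21300/406 = 6.5995797
  → Var(ȳ_str) = 9.1556727.
Var(ȳ_srs) = (1 − 4226/37255)·70750/4226 = 14.842526.
deff = 9.1556727 / 14.842526 = 0.6169.

0.6169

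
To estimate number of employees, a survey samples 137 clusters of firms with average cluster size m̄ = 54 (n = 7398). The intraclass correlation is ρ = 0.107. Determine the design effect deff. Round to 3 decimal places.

6.671

deff = 1 + (54 − 1)·0.107 = 1 + 5.671 = 6.671.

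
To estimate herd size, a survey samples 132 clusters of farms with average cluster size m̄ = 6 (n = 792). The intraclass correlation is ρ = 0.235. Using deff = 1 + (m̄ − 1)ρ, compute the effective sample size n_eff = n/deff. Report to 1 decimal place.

364.1

deff = 1 + (6 − 1)·0.235 = 1 + 1.175 = 2.175.
n_eff = 792 / 2.175 = 364.1.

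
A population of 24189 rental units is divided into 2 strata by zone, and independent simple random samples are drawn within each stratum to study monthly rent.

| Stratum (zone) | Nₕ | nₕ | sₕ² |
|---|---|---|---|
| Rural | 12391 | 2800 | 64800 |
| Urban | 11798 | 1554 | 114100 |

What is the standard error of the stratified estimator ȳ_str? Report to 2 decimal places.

4.46

Var(ȳ_str) = Σₕ Wₕ²(1 − fₕ)sₕ²/nₕ with Wₕ = Nₕ/N, N = 24189.
Rural: Wₕ = 0.51225764; term = 0.51225764²·(1 − 0.22597046)·64800/2800 = 4.7005794.
Urban: Wₕ = 0.48774236; term = 0.48774236²·(1 − 0.13171724)·114100/1554 = 15.166199.
Sum = 19.866778.
SE = √(19.866778) = 4.46.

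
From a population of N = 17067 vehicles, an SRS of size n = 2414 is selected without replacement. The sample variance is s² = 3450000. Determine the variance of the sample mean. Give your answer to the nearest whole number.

1227

Under SRS without replacement, Var(ȳ) = (1 − f)·s²/n with f = n/N = 2414/17067 = 0.14144255.
Var(ȳ) = (1 − 0.14144255)·3450000/2414 = 0.85855745·1429.1632 = 1227.0187.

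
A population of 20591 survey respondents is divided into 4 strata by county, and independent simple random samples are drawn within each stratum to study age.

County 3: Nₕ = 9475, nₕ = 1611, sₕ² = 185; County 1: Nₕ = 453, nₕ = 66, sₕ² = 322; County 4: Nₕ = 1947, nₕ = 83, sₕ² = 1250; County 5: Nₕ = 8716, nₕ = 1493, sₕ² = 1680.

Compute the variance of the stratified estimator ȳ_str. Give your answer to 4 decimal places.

Var(ȳ_str) = Σₕ Wₕ²(1 − fₕ)sₕ²/nₕ with Wₕ = Nₕ/N, N = 20591.
County 3: Wₕ = 0.46015249; term = 0.46015249²·(1 − 0.17002639)·185/1611 = 0.020181063.
County 1: Wₕ = 0.02199990; term = 0.02199990²·(1 − 0.14569536)·322/66 = 0.0020172802.
County 4: Wₕ = 0.09455587; term = 0.09455587²·(1 − 0.04262969)·1250/83 = 0.12891068.
County 5: Wₕ = 0.42329173; term = 0.42329173²·(1 − 0.17129417)·1680/1493 = 0.16708191.
Sum = 0.31819093.

0.3182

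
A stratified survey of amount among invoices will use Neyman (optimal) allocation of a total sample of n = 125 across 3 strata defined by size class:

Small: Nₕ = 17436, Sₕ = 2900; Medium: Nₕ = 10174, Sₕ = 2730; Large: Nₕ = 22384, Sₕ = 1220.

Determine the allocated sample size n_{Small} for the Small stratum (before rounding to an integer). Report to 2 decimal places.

Neyman allocation: nₕ = n·NₕSₕ / Σⱼ NⱼSⱼ.
Σ NⱼSⱼ = 17436·2900 + 10174·2730 + 22384·1220 = 1.056479 × 10^8.
n_{Small} = 125·17436·2900 / (1.056479 × 10^8) = 59.83.

59.83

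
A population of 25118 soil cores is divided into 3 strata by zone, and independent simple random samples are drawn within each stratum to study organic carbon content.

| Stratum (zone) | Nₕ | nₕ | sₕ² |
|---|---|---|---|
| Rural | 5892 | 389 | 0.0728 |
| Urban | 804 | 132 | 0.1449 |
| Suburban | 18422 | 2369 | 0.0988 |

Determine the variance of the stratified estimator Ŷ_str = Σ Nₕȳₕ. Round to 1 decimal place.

Var(Ŷ_str) = Σₕ Nₕ²(1 − fₕ)sₕ²/nₕ.
Rural: 5892²·(1 − 389/5892)·0.0728/389 = 6067.9784.
Urban: 804²·(1 − 132/804)·0.1449/132 = 593.08887.
Suburban: 18422²·(1 − 2369/18422)·0.0988/2369 = 12333.458.
Sum = 18994.525.

18994.5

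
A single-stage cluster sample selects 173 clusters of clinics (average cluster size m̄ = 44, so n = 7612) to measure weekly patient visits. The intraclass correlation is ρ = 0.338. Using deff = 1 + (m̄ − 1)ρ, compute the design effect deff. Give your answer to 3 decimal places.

15.534

deff = 1 + (44 − 1)·0.338 = 1 + 14.534 = 15.534.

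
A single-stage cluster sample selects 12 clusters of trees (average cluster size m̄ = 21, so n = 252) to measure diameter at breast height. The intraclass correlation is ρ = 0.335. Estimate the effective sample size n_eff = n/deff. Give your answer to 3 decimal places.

deff = 1 + (21 − 1)·0.335 = 1 + 6.7 = 7.7.
n_eff = 252 / 7.7 = 32.727.

32.727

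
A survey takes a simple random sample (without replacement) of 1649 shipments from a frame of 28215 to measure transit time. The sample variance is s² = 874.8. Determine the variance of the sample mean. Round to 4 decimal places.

Under SRS without replacement, Var(ȳ) = (1 − f)·s²/n with f = n/N = 1649/28215 = 0.05844409.
Var(ȳ) = (1 − 0.05844409)·874.8/1649 = 0.94155591·0.53050334 = 0.49949855.

0.4995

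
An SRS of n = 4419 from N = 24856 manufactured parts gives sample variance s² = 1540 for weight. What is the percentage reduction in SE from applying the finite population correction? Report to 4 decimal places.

9.3239

f = n/N = 4419/24856 = 0.17778404.
SE_no-fpc = √(s²/n) = 0.59033476; SE_fpc = √((1−f)s²/n) = 0.53529269.
Ratio = √(1−f) = 0.90676125. Reduction = 100·(1 − 0.90676125) = 9.3239%.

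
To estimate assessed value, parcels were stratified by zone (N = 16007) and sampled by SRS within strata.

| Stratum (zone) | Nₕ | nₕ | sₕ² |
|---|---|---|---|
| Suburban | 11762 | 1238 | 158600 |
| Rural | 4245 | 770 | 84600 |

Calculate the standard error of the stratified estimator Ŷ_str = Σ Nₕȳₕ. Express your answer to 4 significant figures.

132200

Var(Ŷ_str) = Σₕ Nₕ²(1 − fₕ)sₕ²/nₕ.
Suburban: 11762²·(1 − 1238/11762)·158600/1238 = 1.5857859 × 10^10.
Rural: 4245²·(1 − 770/4245)·84600/770 = 1.6207355 × 10^9.
Sum = 1.7478595 × 10^10.
SE = √(1.7478595 × 10^10) = 132200.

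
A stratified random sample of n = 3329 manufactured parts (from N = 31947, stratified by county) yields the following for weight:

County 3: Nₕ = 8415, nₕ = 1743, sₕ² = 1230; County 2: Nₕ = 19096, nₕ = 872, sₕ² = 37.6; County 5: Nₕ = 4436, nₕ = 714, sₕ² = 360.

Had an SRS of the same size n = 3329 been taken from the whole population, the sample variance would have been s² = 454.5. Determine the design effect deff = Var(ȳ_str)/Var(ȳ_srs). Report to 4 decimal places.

0.5043

Var(ȳ_str) = Σ Wₕ²(1−fₕ)sₕ²/nₕ with Wₕ = Nₕ/31947:
  County 3: (8415/31947)²·(1−1743/8415)·1230/1743 = 0.038820196
  County 2: (19096/31947)²·(1−872/19096)·37.6/872 = 0.014702707
  County 5: (4436/31947)²·(1−714/4436)·360/714 = 0.0081566538
  → Var(ȳ_str) = 0.061679557.
Var(ȳ_srs) = (1 − 3329/31947)·454.5/3329 = 0.1223008.
deff = 0.061679557 / 0.1223008 = 0.5043.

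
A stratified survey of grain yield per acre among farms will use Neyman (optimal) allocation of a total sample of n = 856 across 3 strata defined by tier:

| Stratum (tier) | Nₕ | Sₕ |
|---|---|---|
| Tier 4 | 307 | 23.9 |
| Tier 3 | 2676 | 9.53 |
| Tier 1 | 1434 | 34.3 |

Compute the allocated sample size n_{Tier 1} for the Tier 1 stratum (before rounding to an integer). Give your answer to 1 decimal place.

Neyman allocation: nₕ = n·NₕSₕ / Σⱼ NⱼSⱼ.
Σ NⱼSⱼ = 307·23.9 + 2676·9.53 + 1434·34.3 = 82025.78.
n_{Tier 1} = 856·1434·34.3 / 82025.78 = 513.3.

513.3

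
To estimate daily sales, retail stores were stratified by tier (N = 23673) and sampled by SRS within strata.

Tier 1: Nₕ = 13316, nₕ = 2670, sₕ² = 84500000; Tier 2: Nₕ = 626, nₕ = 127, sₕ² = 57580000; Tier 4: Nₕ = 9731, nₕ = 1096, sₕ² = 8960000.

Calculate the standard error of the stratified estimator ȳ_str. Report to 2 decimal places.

Var(ȳ_str) = Σₕ Wₕ²(1 − fₕ)sₕ²/nₕ with Wₕ = Nₕ/N, N = 23673.
Tier 1: Wₕ = 0.56249736; term = 0.56249736²·(1 − 0.20051066)·84500000/2670 = 8005.6961.
Tier 2: Wₕ = 0.02644363; term = 0.02644363²·(1 − 0.20287540)·57580000/127 = 252.71803.
Tier 4: Wₕ = 0.41105901; term = 0.41105901²·(1 − 0.11262974)·8960000/1096 = 1225.7748.
Sum = 9484.1889.
SE = √(9484.1889) = 97.39.

97.39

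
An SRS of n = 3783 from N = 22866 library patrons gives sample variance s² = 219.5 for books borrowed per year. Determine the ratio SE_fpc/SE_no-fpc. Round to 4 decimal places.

0.9135

f = n/N = 3783/22866 = 0.16544214.
SE_no-fpc = √(s²/n) = 0.24087908; SE_fpc = √((1−f)s²/n) = 0.22005301.
Ratio = √(1−f) = 0.91354138.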